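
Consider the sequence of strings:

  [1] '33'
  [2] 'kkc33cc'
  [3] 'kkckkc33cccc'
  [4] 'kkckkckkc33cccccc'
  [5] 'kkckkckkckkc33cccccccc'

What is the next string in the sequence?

Each term wraps the previous one in kkc on the left and cc on the right.
Applying this once more to kkckkckkckkc33cccccccc:

kkckkckkckkckkc33cccccccccc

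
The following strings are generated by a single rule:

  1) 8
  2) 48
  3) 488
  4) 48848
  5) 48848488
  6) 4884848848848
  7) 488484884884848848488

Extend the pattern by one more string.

From term 3 onward, concatenate the last term with the second-to-last: 48·8 = 488, 488·48 = 48848, …
So term 8 is 488484884884848848488·4884848848848.

4884848848848488484884884848848848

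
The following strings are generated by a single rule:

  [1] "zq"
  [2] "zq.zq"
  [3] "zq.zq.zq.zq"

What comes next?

Every step duplicates the string with '.' between the halves.
One more doubling of zq.zq.zq.zq gives the answer.

zq.zq.zq.zq.zq.zq.zq.zq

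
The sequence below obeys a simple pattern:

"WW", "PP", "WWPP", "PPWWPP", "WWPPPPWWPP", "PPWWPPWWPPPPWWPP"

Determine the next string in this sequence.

This is a Fibonacci-style word recurrence s(k) = s(k−2)·s(k−1): e.g. WW·PP = WWPP.
So term 7 is WWPPPPWWPP·PPWWPPWWPPPPWWPP.

WWPPPPWWPPPPWWPPWWPPPPWWPP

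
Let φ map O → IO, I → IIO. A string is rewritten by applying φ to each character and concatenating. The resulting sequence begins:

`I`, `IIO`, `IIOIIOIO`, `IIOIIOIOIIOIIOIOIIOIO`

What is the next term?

φ(IIOIIOIOIIOIIOIOIIOIO) expands symbol-by-symbol to IIO IIO IO IIO IIO IO IIO IO IIO IIO IO IIO IIO IO IIO IO IIO IIO IO IIO IO; joining the 21 pieces gives the next term.

IIOIIOIOIIOIIOIOIIOIOIIOIIOIOIIOIIOIOIIOIOIIOIIOIOIIOIO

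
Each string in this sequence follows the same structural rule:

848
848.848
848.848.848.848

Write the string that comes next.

s(k+1) = s(k)·.·s(k) — each term doubles the last with '.' between the halves.
Doubling 848.848.848.848 with '.' between the halves:

848.848.848.848.848.848.848.848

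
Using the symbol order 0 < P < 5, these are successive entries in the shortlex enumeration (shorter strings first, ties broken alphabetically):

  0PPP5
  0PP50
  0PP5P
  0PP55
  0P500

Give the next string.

The successor of 0P500 increments the rightmost position that isn't already 5 and resets every position after it to 0.

0P50P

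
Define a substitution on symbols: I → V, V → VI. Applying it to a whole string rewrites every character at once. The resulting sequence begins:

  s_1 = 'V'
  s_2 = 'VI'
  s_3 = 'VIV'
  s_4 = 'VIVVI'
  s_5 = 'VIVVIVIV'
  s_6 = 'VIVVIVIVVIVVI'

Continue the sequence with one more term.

VIVVIVIVVIVVIVIVVIVIV

Applying the rule to each of the 13 symbols of VIVVIVIVVIVVI gives the pieces VI V VI VI V VI V VI VI V VI VI V, which concatenate to the answer.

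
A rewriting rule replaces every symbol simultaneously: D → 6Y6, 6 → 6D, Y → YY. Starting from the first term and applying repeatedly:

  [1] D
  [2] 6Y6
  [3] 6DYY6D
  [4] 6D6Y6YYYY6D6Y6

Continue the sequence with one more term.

Replace each of the 14 characters of 6D6Y6YYYY6D6Y6 in place — 6D 6Y6 6D YY 6D YY YY YY YY 6D 6Y6 6D YY 6D — and concatenate.

6D6Y66DYY6DYYYYYYYY6D6Y66DYY6D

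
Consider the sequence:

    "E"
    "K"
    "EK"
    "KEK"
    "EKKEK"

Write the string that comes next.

KEKEKKEK

This is a Fibonacci-style word recurrence s(k) = s(k−2)·s(k−1): e.g. E·K = EK.
Continuing: KEK · EKKEK gives term 6.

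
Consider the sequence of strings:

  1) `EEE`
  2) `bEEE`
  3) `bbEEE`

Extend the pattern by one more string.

The strings grow by a fixed prefix b each time.
Applying this once more to bbEEE:

bbbEEE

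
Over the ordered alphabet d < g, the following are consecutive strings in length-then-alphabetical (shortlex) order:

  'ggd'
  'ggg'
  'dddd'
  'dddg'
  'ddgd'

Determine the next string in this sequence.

Find the rightmost character of ddgd below g, bump it to the next letter, and reset everything to its right to d.

ddgg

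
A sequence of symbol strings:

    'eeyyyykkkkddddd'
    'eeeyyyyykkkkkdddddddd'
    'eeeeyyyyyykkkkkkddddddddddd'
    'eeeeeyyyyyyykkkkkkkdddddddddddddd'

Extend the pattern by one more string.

eeeeeeyyyyyyyykkkkkkkkddddddddddddddddd

Each string has the form e^{n+1} y^{n+3} k^{n+3} d^{3n+2} (n = 1, 2, …).
Setting n = 5 gives 6, 8, 8, 17 characters in each block.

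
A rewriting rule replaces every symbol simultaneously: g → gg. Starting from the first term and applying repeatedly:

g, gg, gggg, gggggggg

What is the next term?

Rewriting each symbol of gggggggg: g→gg, g→gg, g→gg, g→gg, g→gg, g→gg, g→gg, g→gg, which concatenates to gg gg gg gg gg gg gg gg.

gggggggggggggggg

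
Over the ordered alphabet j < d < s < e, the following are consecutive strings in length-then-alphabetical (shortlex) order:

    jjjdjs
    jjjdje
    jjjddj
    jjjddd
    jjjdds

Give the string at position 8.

jjjdsd

Advancing 3 positions from jjjdds through jjjdds → jjjdde → jjjdsj reaches term 8.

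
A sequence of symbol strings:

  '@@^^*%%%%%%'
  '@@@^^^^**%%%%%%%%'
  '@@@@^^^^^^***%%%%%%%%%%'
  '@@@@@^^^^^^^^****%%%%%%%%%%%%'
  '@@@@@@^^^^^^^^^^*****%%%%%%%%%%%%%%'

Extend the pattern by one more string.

Term n consists of n @'s, followed by 2n-2 ^'s, followed by n-1 *'s, followed by 2n+2 %'s, where the shown terms are n = 2, 3, 4, 5, 6.
For the next term, n = 7, so the run lengths are 7, 12, 6, 16.

@@@@@@@^^^^^^^^^^^^******%%%%%%%%%%%%%%%%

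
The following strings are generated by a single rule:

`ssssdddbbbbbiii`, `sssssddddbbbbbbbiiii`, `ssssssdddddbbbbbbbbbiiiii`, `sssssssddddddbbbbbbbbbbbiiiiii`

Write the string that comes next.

Term n consists of n+2 s's, followed by n+1 d's, followed by 2n+1 b's, followed by n+1 i's, where the shown terms are n = 2, 3, 4, 5.
For the next term, n = 6, so the run lengths are 8, 7, 13, 7.

ssssssssdddddddbbbbbbbbbbbbbiiiiiii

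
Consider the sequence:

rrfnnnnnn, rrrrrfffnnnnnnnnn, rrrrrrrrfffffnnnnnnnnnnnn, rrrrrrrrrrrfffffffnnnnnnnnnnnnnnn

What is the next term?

rrrrrrrrrrrrrrfffffffffnnnnnnnnnnnnnnnnnn

The n-th term is 3n-1 r's then 2n-1 f's then 3n+3 n's (n = 1, 2, …).
At n = 5 the blocks have lengths 14, 9, 18.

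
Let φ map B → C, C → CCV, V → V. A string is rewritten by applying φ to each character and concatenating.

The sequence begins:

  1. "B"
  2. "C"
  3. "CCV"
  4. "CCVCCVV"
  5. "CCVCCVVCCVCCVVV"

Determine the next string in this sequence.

φ(CCVCCVVCCVCCVVV) expands symbol-by-symbol to CCV CCV V CCV CCV V V CCV CCV V CCV CCV V V V; joining the 15 pieces gives the next term.

CCVCCVVCCVCCVVVCCVCCVVCCVCCVVVV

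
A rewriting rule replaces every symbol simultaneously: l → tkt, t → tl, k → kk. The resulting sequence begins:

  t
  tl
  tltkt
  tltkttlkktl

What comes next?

Apply φ to tltkttlkktl symbol by symbol: t→tl, l→tkt, t→tl, k→kk, t→tl, t→tl, l→tkt, k→kk, k→kk, t→tl, l→tkt; joined: tl tkt tl kk tl tl tkt kk kk tl tkt.

tltkttlkktltltktkkkktltkt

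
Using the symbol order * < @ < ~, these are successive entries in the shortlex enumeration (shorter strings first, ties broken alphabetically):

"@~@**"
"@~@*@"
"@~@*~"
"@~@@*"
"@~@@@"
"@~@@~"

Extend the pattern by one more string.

Find the rightmost character of @~@@~ below ~, bump it to the next letter, and reset everything to its right to *.

@~@~*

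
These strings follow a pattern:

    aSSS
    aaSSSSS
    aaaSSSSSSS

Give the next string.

Reading off run lengths: a runs 1, 2, 3; S runs 3, 5, 7 — each is linear in n (n = 1, 2, …).
For the next term, n = 4, so the run lengths are 4, 9.

aaaaSSSSSSSSS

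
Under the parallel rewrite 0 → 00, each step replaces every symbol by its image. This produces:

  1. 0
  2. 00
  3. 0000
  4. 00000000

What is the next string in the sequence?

Apply φ to 00000000 symbol by symbol: 0→00, 0→00, 0→00, 0→00, 0→00, 0→00, 0→00, 0→00; joined: 00 00 00 00 00 00 00 00.

0000000000000000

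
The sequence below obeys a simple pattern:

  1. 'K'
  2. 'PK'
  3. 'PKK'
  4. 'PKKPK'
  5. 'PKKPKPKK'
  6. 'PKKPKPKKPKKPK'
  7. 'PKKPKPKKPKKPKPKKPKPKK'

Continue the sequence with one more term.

From term 3 onward, concatenate the last term with the second-to-last: PK·K = PKK, PKK·PK = PKKPK, …
The next term joins PKKPKPKKPKKPKPKKPKPKK and PKKPKPKKPKKPK.

PKKPKPKKPKKPKPKKPKPKKPKKPKPKKPKKPK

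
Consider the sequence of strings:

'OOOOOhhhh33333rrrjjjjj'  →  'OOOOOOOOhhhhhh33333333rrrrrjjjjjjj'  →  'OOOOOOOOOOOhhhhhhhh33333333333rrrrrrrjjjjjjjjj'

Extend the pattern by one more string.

OOOOOOOOOOOOOOhhhhhhhhhh33333333333333rrrrrrrrrjjjjjjjjjjj

Reading off run lengths: O runs 5, 8, 11; h runs 4, 6, 8; 3 runs 5, 8, 11; r runs 3, 5, 7; j runs 5, 7, 9 — each is linear in n (n = 1, 2, …).
Setting n = 4 gives 14, 10, 14, 9, 11 characters in each block.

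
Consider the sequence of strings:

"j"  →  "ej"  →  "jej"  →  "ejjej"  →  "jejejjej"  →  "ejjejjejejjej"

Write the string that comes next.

jejejjejejjejjejejjej

Each term (from the third on) is the two preceding terms concatenated in order: term 3 = j·ej = jej.
Continuing: jejejjej · ejjejjejejjej gives term 7.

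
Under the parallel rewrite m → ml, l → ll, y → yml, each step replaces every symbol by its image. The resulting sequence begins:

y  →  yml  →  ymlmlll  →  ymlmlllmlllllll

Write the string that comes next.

ymlmlllmlllllllmlllllllllllllll

Replace each of the 15 characters of ymlmlllmlllllll in place — yml ml ll ml ll ll ll ml ll ll ll ll ll ll ll — and concatenate.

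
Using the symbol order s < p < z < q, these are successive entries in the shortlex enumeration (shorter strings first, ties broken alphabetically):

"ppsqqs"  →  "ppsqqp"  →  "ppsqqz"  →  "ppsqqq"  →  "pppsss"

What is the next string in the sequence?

Treat pppsss as a base-4 numeral over the given alphabet and add one, carrying through any trailing q's.

pppssp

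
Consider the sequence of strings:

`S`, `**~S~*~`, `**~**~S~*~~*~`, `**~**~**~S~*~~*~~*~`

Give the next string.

s(k+1) = **~·s(k)·~*~, so each term gains **~ as a prefix and ~*~ as a suffix.
So the next term is **~·**~**~**~S~*~~*~~*~·~*~.

**~**~**~**~S~*~~*~~*~~*~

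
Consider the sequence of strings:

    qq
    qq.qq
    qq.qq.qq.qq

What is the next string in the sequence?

qq.qq.qq.qq.qq.qq.qq.qq

s(k+1) = s(k)·.·s(k) — each term doubles the last with '.' between the halves.
So the next term is two copies of qq.qq.qq.qq with '.' between the halves.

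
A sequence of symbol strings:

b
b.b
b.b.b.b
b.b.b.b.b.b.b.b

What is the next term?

s(k+1) = s(k)·.·s(k) — each term doubles the last with '.' between the halves.
So the next term is two copies of b.b.b.b.b.b.b.b with '.' between the halves.

b.b.b.b.b.b.b.b.b.b.b.b.b.b.b.b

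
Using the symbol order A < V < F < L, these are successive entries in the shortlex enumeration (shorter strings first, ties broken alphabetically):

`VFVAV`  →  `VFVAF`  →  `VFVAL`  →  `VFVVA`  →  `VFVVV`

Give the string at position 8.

Continuing the enumeration 3 steps past VFVVV: VFVVV → VFVVF → VFVVL → (answer).

VFVFA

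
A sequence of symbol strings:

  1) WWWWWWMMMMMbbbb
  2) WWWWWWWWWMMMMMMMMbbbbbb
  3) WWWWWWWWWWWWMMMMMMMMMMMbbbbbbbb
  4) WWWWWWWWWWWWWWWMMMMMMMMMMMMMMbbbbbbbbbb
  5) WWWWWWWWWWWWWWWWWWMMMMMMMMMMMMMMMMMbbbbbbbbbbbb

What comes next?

WWWWWWWWWWWWWWWWWWWWWMMMMMMMMMMMMMMMMMMMMbbbbbbbbbbbbbb

Term n consists of 3n W's, followed by 3n-1 M's, followed by 2n b's, where the shown terms are n = 2, 3, 4, 5, 6.
At n = 7 the blocks have lengths 21, 20, 14.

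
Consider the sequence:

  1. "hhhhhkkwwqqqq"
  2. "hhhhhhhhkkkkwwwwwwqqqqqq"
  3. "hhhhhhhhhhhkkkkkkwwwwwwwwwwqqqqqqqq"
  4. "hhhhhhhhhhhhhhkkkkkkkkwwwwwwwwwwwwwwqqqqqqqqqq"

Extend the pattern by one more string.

Term n consists of 3n+2 h's, followed by 2n k's, followed by 4n-2 w's, followed by 2n+2 q's (n = 1, 2, …).
For the next term, n = 5, so the run lengths are 17, 10, 18, 12.

hhhhhhhhhhhhhhhhhkkkkkkkkkkwwwwwwwwwwwwwwwwwwqqqqqqqqqqqq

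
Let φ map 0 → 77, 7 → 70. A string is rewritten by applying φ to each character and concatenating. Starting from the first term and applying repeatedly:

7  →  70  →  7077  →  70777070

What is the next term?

Apply φ to 70777070 symbol by symbol: 7→70, 0→77, 7→70, 7→70, 7→70, 0→77, 7→70, 0→77; joined: 70 77 70 70 70 77 70 77.

7077707070777077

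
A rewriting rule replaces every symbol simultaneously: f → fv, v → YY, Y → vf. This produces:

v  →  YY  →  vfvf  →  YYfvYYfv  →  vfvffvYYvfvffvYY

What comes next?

YYfvYYfvfvYYvfvfYYfvYYfvfvYYvfvf

Applying the rule to each of the 16 symbols of vfvffvYYvfvffvYY gives the pieces YY fv YY fv fv YY vf vf YY fv YY fv fv YY vf vf, which concatenate to the answer.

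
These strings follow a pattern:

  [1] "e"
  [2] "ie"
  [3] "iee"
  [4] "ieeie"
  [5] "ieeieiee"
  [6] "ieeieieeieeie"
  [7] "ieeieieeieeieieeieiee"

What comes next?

Each term (from the third on) is the previous term followed by the one before it: term 3 = ie·e = iee.
Continuing: ieeieieeieeieieeieiee · ieeieieeieeie gives term 8.

ieeieieeieeieieeieieeieeieieeieeie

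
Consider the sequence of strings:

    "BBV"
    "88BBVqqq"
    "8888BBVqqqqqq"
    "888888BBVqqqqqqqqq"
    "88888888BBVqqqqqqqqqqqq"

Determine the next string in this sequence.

Every step adds 88 to the front and qqq to the end of the previous string.
One more step from 88888888BBVqqqqqqqqqqqq gives the answer.

8888888888BBVqqqqqqqqqqqqqqq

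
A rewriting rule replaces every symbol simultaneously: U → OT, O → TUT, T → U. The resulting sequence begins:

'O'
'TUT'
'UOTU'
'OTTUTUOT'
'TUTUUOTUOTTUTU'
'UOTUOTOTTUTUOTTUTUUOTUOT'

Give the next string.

Rewriting the 24 symbols of UOTUOTOTTUTUOTTUTUUOTUOT one by one yields OT TUT U OT TUT U TUT U U OT U OT TUT U U OT U OT OT TUT U OT TUT U; concatenated:

OTTUTUOTTUTUTUTUUOTUOTTUTUUOTUOTOTTUTUOTTUTU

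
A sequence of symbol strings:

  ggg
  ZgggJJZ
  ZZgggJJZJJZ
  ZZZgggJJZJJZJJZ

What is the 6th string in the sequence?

ZZZZZgggJJZJJZJJZJJZJJZ

s(k+1) = Z·s(k)·JJZ, so each term gains Z as a prefix and JJZ as a suffix.
From ZZZgggJJZJJZJJZ, 2 further steps: ZZZgggJJZJJZJJZ → ZZZZgggJJZJJZJJZJJZ → (answer).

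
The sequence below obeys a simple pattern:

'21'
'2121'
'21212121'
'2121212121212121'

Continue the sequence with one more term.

Each string is two copies of the previous one concatenated.
So the next term is two copies of 2121212121212121.

21212121212121212121212121212121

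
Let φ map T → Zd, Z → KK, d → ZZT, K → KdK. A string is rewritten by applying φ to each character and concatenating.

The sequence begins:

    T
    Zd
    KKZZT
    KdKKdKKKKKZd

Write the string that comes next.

Rewriting each symbol of KdKKdKKKKKZd: K→KdK, d→ZZT, K→KdK, K→KdK, d→ZZT, K→KdK, K→KdK, K→KdK, K→KdK, K→KdK, Z→KK, d→ZZT, which concatenates to KdK ZZT KdK KdK ZZT KdK KdK KdK KdK KdK KK ZZT.

KdKZZTKdKKdKZZTKdKKdKKdKKdKKdKKKZZT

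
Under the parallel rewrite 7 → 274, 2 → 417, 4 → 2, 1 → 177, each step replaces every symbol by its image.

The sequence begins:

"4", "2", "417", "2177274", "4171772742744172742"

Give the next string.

Rewriting the 19 symbols of 4171772742744172742 one by one yields 2 177 274 177 274 274 417 274 2 417 274 2 2 177 274 417 274 2 417; concatenated:

21772741772742744172742417274221772744172742417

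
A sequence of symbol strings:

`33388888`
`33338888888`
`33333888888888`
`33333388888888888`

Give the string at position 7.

33333333388888888888888888

Reading off run lengths: 3 runs 3, 4, 5, 6; 8 runs 5, 7, 9, 11 — each is linear in n, where the shown terms are n = 2, 3, 4, 5.
Setting n = 8 gives 9, 17 characters in each block.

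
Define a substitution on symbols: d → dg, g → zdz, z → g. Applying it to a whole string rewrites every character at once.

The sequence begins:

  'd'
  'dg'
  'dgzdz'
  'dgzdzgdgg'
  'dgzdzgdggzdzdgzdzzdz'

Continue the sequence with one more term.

dgzdzgdggzdzdgzdzzdzgdggdgzdzgdgggdgg

φ(dgzdzgdggzdzdgzdzzdz) expands symbol-by-symbol to dg zdz g dg g zdz dg zdz zdz g dg g dg zdz g dg g g dg g; joining the 20 pieces gives the next term.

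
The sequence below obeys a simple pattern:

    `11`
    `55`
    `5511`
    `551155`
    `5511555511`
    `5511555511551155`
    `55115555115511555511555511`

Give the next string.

Each term (from the third on) is the previous term followed by the one before it: term 3 = 55·11 = 5511.
The next term joins 55115555115511555511555511 and 5511555511551155.

551155551155115555115555115511555511551155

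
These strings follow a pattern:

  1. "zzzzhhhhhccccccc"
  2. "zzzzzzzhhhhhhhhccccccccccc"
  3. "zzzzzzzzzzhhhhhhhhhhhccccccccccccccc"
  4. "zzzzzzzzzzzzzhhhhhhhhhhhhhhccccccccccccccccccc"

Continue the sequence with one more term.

zzzzzzzzzzzzzzzzhhhhhhhhhhhhhhhhhccccccccccccccccccccccc

The n-th term is 3n-2 z's then 3n-1 h's then 4n-1 c's, where the shown terms are n = 2, 3, 4, 5.
For the next term, n = 6, so the run lengths are 16, 17, 23.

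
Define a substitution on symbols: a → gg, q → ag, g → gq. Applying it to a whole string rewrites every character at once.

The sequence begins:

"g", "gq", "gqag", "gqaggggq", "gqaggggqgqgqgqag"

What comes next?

Replace each of the 16 characters of gqaggggqgqgqgqag in place — gq ag gg gq gq gq gq ag gq ag gq ag gq ag gg gq — and concatenate.

gqaggggqgqgqgqaggqaggqaggqaggggq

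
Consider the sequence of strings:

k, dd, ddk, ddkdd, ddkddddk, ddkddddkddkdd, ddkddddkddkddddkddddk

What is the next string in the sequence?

ddkddddkddkddddkddddkddkddddkddkdd

Each term (from the third on) is the previous term followed by the one before it: term 3 = dd·k = ddk.
So term 8 is ddkddddkddkddddkddddk·ddkddddkddkdd.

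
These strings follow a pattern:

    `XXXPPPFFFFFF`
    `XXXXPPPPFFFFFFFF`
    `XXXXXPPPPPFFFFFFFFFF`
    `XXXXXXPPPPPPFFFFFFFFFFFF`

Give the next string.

XXXXXXXPPPPPPPFFFFFFFFFFFFFF

Reading off run lengths: X runs 3, 4, 5, 6; P runs 3, 4, 5, 6; F runs 6, 8, 10, 12 — each is linear in n, where the shown terms are n = 3, 4, 5, 6.
Setting n = 7 gives 7, 7, 14 characters in each block.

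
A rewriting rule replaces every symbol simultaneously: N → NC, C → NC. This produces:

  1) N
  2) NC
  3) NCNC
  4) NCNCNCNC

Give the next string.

NCNCNCNCNCNCNCNC

Expanding NCNCNCNC: N→NC, C→NC, N→NC, C→NC, N→NC, C→NC, N→NC, C→NC. Concatenated: NC NC NC NC NC NC NC NC.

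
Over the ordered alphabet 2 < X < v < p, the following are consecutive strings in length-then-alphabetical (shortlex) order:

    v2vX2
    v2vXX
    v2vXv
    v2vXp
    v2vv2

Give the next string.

Find the rightmost character of v2vv2 below p, bump it to the next letter, and reset everything to its right to 2.

v2vvX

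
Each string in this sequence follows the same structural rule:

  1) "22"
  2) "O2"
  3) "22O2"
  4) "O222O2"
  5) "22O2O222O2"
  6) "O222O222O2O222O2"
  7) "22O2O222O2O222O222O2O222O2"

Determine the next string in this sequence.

Each term (from the third on) is the two preceding terms concatenated in order: term 3 = 22·O2 = 22O2.
Continuing: O222O222O2O222O2 · 22O2O222O2O222O222O2O222O2 gives term 8.

O222O222O2O222O222O2O222O2O222O222O2O222O2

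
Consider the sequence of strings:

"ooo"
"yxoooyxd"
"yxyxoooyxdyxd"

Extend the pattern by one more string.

s(k+1) = yx·s(k)·yxd, so each term gains yx as a prefix and yxd as a suffix.
Applying this once more to yxyxoooyxdyxd:

yxyxyxoooyxdyxdyxd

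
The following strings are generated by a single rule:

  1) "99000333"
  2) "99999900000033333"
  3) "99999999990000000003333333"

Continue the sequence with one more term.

The n-th term is 4n-2 9's then 3n 0's then 2n+1 3's (n = 1, 2, …).
For the next term, n = 4, so the run lengths are 14, 12, 9.

99999999999999000000000000333333333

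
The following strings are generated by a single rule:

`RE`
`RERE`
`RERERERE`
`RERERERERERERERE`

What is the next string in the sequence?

RERERERERERERERERERERERERERERERE

Each string is two copies of the previous one concatenated.
One more doubling of RERERERERERERERE gives the answer.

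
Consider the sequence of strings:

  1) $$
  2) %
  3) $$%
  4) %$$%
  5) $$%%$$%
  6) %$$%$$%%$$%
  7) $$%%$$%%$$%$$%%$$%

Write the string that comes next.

%$$%$$%%$$%$$%%$$%%$$%$$%%$$%

From term 3 onward, concatenate the second-to-last term with the last: $$·% = $$%, %·$$% = %$$%, …
So term 8 is %$$%$$%%$$%·$$%%$$%%$$%$$%%$$%.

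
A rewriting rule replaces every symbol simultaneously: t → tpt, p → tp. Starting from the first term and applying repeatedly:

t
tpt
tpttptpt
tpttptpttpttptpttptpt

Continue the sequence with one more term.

tpttptpttpttptpttptpttpttptpttpttptpttptpttpttptpttptpt

Replace each of the 21 characters of tpttptpttpttptpttptpt in place — tpt tp tpt tpt tp tpt tp tpt tpt tp tpt tpt tp tpt tp tpt tpt tp tpt tp tpt — and concatenate.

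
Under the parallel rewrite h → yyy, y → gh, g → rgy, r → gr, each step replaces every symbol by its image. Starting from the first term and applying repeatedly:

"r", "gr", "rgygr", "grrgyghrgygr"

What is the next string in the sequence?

Rewriting each symbol of grrgyghrgygr: g→rgy, r→gr, r→gr, g→rgy, y→gh, g→rgy, h→yyy, r→gr, g→rgy, y→gh, g→rgy, r→gr, which concatenates to rgy gr gr rgy gh rgy yyy gr rgy gh rgy gr.

rgygrgrrgyghrgyyyygrrgyghrgygr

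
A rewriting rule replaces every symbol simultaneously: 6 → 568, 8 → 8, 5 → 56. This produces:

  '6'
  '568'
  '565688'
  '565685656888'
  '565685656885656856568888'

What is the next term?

Replace each of the 24 characters of 565685656885656856568888 in place — 56 568 56 568 8 56 568 56 568 8 8 56 568 56 568 8 56 568 56 568 8 8 8 8 — and concatenate.

565685656885656856568885656856568856568565688888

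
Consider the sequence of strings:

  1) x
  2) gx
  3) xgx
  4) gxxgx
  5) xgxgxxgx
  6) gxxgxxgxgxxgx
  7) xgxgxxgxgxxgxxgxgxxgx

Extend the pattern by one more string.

gxxgxxgxgxxgxxgxgxxgxgxxgxxgxgxxgx

Each term (from the third on) is the two preceding terms concatenated in order: term 3 = x·gx = xgx.
Continuing: gxxgxxgxgxxgx · xgxgxxgxgxxgxxgxgxxgx gives term 8.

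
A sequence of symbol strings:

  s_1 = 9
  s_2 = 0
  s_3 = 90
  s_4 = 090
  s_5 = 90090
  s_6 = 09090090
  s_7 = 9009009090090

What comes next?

090900909009009090090

This is a Fibonacci-style word recurrence s(k) = s(k−2)·s(k−1): e.g. 9·0 = 90.
The next term joins 09090090 and 9009009090090.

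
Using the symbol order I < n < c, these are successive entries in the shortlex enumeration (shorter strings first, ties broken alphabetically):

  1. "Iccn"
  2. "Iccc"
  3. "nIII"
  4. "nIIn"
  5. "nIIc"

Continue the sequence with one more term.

nInI

Treat nIIc as a base-3 numeral over the given alphabet and add one, carrying through any trailing c's.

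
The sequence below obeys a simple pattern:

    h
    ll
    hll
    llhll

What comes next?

hllllhll

From term 3 onward, concatenate the second-to-last term with the last: h·ll = hll, ll·hll = llhll, …
Continuing: hll · llhll gives term 5.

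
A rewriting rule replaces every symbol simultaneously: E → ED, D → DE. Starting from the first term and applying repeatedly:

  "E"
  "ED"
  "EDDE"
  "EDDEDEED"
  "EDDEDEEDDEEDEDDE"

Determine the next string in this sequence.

EDDEDEEDDEEDEDDEDEEDEDDEEDDEDEED

Applying the rule to each of the 16 symbols of EDDEDEEDDEEDEDDE gives the pieces ED DE DE ED DE ED ED DE DE ED ED DE ED DE DE ED, which concatenate to the answer.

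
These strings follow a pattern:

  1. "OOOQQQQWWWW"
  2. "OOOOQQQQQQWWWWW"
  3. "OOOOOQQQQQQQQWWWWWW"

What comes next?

OOOOOOQQQQQQQQQQWWWWWWW

Term n consists of n+1 O's, followed by 2n Q's, followed by n+2 W's, where the shown terms are n = 2, 3, 4.
Setting n = 5 gives 6, 10, 7 characters in each block.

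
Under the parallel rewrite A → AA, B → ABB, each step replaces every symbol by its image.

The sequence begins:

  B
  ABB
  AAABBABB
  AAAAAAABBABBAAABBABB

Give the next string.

Applying the rule to each of the 20 symbols of AAAAAAABBABBAAABBABB gives the pieces AA AA AA AA AA AA AA ABB ABB AA ABB ABB AA AA AA ABB ABB AA ABB ABB, which concatenate to the answer.

AAAAAAAAAAAAAAABBABBAAABBABBAAAAAAABBABBAAABBABB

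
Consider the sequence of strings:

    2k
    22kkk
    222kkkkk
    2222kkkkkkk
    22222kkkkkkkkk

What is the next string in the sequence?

Term n consists of n 2's, followed by 2n-1 k's (n = 1, 2, …).
For the next term, n = 6, so the run lengths are 6, 11.

222222kkkkkkkkkkk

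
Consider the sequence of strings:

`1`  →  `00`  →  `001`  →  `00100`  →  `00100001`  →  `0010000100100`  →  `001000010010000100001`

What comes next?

Each term (from the third on) is the previous term followed by the one before it: term 3 = 00·1 = 001.
So term 8 is 001000010010000100001·0010000100100.

0010000100100001000010010000100100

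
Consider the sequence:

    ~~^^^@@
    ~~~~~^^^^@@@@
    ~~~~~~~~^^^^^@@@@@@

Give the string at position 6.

~~~~~~~~~~~~~~~~~^^^^^^^^@@@@@@@@@@@@

Term n consists of 3n-1 ~'s, followed by n+2 ^'s, followed by 2n @'s (n = 1, 2, …).
For term 6, n = 6, so the run lengths are 17, 8, 12.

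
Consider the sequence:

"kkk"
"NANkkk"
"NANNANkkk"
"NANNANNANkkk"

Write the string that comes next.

NANNANNANNANkkk

The strings grow by a fixed prefix NAN each time.
So the next term is NAN·NANNANNANkkk.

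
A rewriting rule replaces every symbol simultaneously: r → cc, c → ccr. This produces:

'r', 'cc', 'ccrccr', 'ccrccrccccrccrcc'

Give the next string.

ccrccrccccrccrccccrccrccrccrccccrccrccccrccr

Applying the rule to each of the 16 symbols of ccrccrccccrccrcc gives the pieces ccr ccr cc ccr ccr cc ccr ccr ccr ccr cc ccr ccr cc ccr ccr, which concatenate to the answer.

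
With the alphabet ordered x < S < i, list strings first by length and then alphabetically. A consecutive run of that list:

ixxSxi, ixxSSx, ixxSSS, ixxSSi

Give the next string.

The successor of ixxSSi increments the rightmost position that isn't already i and resets every position after it to x.

ixxSix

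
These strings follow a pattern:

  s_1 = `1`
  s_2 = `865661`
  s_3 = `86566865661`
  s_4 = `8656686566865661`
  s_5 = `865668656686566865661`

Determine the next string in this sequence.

86566865668656686566865661

Each term is the previous one with 86566 prepended.
One more step from 865668656686566865661 gives the answer.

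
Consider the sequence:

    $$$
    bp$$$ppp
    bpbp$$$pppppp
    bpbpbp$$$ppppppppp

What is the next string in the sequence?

Each term wraps the previous one in bp on the left and ppp on the right.
Applying this once more to bpbpbp$$$ppppppppp:

bpbpbpbp$$$pppppppppppp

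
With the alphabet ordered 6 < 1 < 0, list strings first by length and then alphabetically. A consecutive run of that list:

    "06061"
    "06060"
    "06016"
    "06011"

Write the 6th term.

Stepping forward 2 times from 06011: 06011 → 06010, then the target.

06006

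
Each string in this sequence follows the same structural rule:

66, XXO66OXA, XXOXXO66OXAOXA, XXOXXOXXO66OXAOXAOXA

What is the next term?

Every step adds XXO to the front and OXA to the end of the previous string.
Applying this once more to XXOXXOXXO66OXAOXAOXA:

XXOXXOXXOXXO66OXAOXAOXAOXA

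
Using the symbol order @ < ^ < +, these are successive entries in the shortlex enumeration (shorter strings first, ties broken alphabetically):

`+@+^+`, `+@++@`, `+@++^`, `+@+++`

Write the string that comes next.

The successor of +@+++ increments the rightmost position that isn't already + and resets every position after it to @.

+^@@@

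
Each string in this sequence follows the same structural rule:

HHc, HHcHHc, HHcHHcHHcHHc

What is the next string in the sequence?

s(k+1) = s(k)·s(k) — each term doubles the last.
So the next term is two copies of HHcHHcHHcHHc.

HHcHHcHHcHHcHHcHHcHHcHHc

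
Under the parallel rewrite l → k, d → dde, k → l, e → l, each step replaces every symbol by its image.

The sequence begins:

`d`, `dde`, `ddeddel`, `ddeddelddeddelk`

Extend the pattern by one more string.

Replace each of the 15 characters of ddeddelddeddelk in place — dde dde l dde dde l k dde dde l dde dde l k l — and concatenate.

ddeddelddeddelkddeddelddeddelkl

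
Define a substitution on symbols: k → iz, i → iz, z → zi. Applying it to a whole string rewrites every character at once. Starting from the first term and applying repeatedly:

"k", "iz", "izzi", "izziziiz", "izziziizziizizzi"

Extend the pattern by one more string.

Rewriting the 16 symbols of izziziizziizizzi one by one yields iz zi zi iz zi iz iz zi zi iz iz zi iz zi zi iz; concatenated:

izziziizziizizziziizizziizziziiz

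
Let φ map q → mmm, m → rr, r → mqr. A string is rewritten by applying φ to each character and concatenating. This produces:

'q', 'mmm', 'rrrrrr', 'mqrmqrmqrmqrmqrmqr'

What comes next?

Rewriting the 18 symbols of mqrmqrmqrmqrmqrmqr one by one yields rr mmm mqr rr mmm mqr rr mmm mqr rr mmm mqr rr mmm mqr rr mmm mqr; concatenated:

rrmmmmqrrrmmmmqrrrmmmmqrrrmmmmqrrrmmmmqrrrmmmmqr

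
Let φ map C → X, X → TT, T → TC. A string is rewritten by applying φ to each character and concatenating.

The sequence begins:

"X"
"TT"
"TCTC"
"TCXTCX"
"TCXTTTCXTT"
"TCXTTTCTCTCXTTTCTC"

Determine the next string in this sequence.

TCXTTTCTCTCXTCXTCXTTTCTCTCXTCX

Replace each of the 18 characters of TCXTTTCTCTCXTTTCTC in place — TC X TT TC TC TC X TC X TC X TT TC TC TC X TC X — and concatenate.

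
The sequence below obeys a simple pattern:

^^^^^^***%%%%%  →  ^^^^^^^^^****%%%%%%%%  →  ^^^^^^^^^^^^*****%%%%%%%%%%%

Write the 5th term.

Each string has the form ^^{3n} *^{n+1} %^{3n-1}, where the shown terms are n = 2, 3, 4.
At n = 6 the blocks have lengths 18, 7, 17.

^^^^^^^^^^^^^^^^^^*******%%%%%%%%%%%%%%%%%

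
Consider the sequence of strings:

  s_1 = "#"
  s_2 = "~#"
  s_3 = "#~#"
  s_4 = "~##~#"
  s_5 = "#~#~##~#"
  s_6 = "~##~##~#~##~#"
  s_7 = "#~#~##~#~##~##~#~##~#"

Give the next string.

From term 3 onward, concatenate the second-to-last term with the last: #·~# = #~#, ~#·#~# = ~##~#, …
So term 8 is ~##~##~#~##~#·#~#~##~#~##~##~#~##~#.

~##~##~#~##~##~#~##~#~##~##~#~##~#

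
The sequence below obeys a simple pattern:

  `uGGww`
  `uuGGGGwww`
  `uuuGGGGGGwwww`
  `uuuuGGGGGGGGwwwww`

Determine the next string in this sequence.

uuuuuGGGGGGGGGGwwwwww

The n-th term is n u's then 2n G's then n+1 w's (n = 1, 2, …).
At n = 5 the blocks have lengths 5, 10, 6.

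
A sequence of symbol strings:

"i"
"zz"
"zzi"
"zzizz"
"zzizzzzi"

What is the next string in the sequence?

zzizzzzizzizz

From term 3 onward, concatenate the last term with the second-to-last: zz·i = zzi, zzi·zz = zzizz, …
Continuing: zzizzzzi · zzizz gives term 6.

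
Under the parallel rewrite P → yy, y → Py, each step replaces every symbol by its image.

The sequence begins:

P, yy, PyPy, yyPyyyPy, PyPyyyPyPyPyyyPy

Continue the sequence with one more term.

yyPyyyPyPyPyyyPyyyPyyyPyPyPyyyPy

Applying the rule to each of the 16 symbols of PyPyyyPyPyPyyyPy gives the pieces yy Py yy Py Py Py yy Py yy Py yy Py Py Py yy Py, which concatenate to the answer.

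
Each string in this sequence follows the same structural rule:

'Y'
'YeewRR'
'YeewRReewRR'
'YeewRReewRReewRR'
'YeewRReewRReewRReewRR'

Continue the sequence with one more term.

YeewRReewRReewRReewRReewRR

Every step adds eewRR to the end: s(k+1) = s(k)·eewRR.
One more step from YeewRReewRReewRReewRR gives the answer.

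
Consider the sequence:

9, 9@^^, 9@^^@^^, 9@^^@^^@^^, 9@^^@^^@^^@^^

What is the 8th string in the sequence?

9@^^@^^@^^@^^@^^@^^@^^

Each term is the previous one with @^^ appended.
From 9@^^@^^@^^@^^, 3 further steps: 9@^^@^^@^^@^^ → 9@^^@^^@^^@^^@^^ → 9@^^@^^@^^@^^@^^@^^ → (answer).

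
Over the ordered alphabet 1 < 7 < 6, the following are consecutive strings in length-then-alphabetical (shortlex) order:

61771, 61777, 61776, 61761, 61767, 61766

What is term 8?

Continuing the enumeration 2 steps past 61766: 61766 → 61611 → (answer).

61617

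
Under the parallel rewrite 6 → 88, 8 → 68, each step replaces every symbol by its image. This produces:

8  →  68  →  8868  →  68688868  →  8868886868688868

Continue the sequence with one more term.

Rewriting the 16 symbols of 8868886868688868 one by one yields 68 68 88 68 68 68 88 68 88 68 88 68 68 68 88 68; concatenated:

68688868686888688868886868688868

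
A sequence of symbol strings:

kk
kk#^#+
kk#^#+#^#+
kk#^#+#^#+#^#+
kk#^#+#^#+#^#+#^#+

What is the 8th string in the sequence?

Each term is the previous one with #^#+ appended.
From kk#^#+#^#+#^#+#^#+, 3 further steps: kk#^#+#^#+#^#+#^#+ → kk#^#+#^#+#^#+#^#+#^#+ → kk#^#+#^#+#^#+#^#+#^#+#^#+ → (answer).

kk#^#+#^#+#^#+#^#+#^#+#^#+#^#+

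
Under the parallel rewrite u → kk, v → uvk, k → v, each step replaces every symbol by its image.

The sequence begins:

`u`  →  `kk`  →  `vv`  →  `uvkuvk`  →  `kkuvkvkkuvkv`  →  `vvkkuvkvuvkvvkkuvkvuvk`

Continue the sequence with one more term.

Rewriting the 22 symbols of vvkkuvkvuvkvvkkuvkvuvk one by one yields uvk uvk v v kk uvk v uvk kk uvk v uvk uvk v v kk uvk v uvk kk uvk v; concatenated:

uvkuvkvvkkuvkvuvkkkuvkvuvkuvkvvkkuvkvuvkkkuvkv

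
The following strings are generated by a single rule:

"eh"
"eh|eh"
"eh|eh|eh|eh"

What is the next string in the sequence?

Each string is two copies of the previous one joined by '|'.
One more doubling of eh|eh|eh|eh gives the answer.

eh|eh|eh|eh|eh|eh|eh|eh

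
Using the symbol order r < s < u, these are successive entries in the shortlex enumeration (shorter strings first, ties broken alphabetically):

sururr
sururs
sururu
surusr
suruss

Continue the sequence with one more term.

The successor of suruss increments the rightmost position that isn't already u and resets every position after it to r.

surusu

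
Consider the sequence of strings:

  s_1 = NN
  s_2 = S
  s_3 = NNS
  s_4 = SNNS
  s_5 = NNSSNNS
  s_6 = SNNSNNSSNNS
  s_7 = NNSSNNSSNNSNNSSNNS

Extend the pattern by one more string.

SNNSNNSSNNSNNSSNNSSNNSNNSSNNS

Each term (from the third on) is the two preceding terms concatenated in order: term 3 = NN·S = NNS.
So term 8 is SNNSNNSSNNS·NNSSNNSSNNSNNSSNNS.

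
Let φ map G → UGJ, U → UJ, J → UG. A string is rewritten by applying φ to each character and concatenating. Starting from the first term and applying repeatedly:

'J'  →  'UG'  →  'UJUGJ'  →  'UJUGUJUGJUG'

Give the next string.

UJUGUJUGJUJUGUJUGJUGUJUGJ

Rewriting each symbol of UJUGUJUGJUG: U→UJ, J→UG, U→UJ, G→UGJ, U→UJ, J→UG, U→UJ, G→UGJ, J→UG, U→UJ, G→UGJ, which concatenates to UJ UG UJ UGJ UJ UG UJ UGJ UG UJ UGJ.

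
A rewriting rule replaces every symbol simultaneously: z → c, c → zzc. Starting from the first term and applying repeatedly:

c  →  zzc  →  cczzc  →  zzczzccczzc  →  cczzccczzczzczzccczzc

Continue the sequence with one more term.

Applying the rule to each of the 21 symbols of cczzccczzczzczzccczzc gives the pieces zzc zzc c c zzc zzc zzc c c zzc c c zzc c c zzc zzc zzc c c zzc, which concatenate to the answer.

zzczzccczzczzczzccczzccczzccczzczzczzccczzc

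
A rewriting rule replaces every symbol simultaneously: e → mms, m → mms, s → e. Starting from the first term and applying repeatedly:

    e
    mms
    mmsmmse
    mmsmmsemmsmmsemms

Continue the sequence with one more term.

mmsmmsemmsmmsemmsmmsmmsemmsmmsemmsmmsmmse

Applying the rule to each of the 17 symbols of mmsmmsemmsmmsemms gives the pieces mms mms e mms mms e mms mms mms e mms mms e mms mms mms e, which concatenate to the answer.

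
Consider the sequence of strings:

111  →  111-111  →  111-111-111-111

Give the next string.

Every step duplicates the string with '-' between the halves.
One more doubling of 111-111-111-111 gives the answer.

111-111-111-111-111-111-111-111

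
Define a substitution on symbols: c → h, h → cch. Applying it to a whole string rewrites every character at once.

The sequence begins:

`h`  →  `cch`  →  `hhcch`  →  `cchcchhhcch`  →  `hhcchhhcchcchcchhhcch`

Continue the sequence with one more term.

Rewriting the 21 symbols of hhcchhhcchcchcchhhcch one by one yields cch cch h h cch cch cch h h cch h h cch h h cch cch cch h h cch; concatenated:

cchcchhhcchcchcchhhcchhhcchhhcchcchcchhhcch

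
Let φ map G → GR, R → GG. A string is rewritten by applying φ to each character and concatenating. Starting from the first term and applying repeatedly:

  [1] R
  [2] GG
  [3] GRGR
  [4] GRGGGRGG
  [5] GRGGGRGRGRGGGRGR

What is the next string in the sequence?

Rewriting the 16 symbols of GRGGGRGRGRGGGRGR one by one yields GR GG GR GR GR GG GR GG GR GG GR GR GR GG GR GG; concatenated:

GRGGGRGRGRGGGRGGGRGGGRGRGRGGGRGG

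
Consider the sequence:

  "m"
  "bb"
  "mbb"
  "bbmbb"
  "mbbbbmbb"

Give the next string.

bbmbbmbbbbmbb

This is a Fibonacci-style word recurrence s(k) = s(k−2)·s(k−1): e.g. m·bb = mbb.
The next term joins bbmbb and mbbbbmbb.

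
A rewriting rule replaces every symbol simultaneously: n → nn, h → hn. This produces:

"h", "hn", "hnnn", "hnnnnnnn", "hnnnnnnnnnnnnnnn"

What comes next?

hnnnnnnnnnnnnnnnnnnnnnnnnnnnnnnn

Replace each of the 16 characters of hnnnnnnnnnnnnnnn in place — hn nn nn nn nn nn nn nn nn nn nn nn nn nn nn nn — and concatenate.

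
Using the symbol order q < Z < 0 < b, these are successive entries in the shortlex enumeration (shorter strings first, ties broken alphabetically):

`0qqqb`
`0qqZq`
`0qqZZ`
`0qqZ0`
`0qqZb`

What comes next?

0qq0q

The successor of 0qqZb increments the rightmost position that isn't already b and resets every position after it to q.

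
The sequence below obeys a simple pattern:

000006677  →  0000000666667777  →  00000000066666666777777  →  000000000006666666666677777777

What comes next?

Reading off run lengths: 0 runs 5, 7, 9, 11; 6 runs 2, 5, 8, 11; 7 runs 2, 4, 6, 8 — each is linear in n (n = 1, 2, …).
At n = 5 the blocks have lengths 13, 14, 10.

0000000000000666666666666667777777777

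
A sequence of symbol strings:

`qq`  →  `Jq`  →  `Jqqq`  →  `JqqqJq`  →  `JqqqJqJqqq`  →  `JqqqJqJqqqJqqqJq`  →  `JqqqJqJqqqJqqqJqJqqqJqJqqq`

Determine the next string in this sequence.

Each term (from the third on) is the previous term followed by the one before it: term 3 = Jq·qq = Jqqq.
The next term joins JqqqJqJqqqJqqqJqJqqqJqJqqq and JqqqJqJqqqJqqqJq.

JqqqJqJqqqJqqqJqJqqqJqJqqqJqqqJqJqqqJqqqJq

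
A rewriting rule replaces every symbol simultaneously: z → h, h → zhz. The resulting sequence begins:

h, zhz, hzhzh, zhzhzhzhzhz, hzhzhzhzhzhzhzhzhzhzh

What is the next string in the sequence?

φ(hzhzhzhzhzhzhzhzhzhzh) expands symbol-by-symbol to zhz h zhz h zhz h zhz h zhz h zhz h zhz h zhz h zhz h zhz h zhz; joining the 21 pieces gives the next term.

zhzhzhzhzhzhzhzhzhzhzhzhzhzhzhzhzhzhzhzhzhz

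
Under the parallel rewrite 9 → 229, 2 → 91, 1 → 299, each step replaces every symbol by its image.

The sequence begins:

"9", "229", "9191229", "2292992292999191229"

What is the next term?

Rewriting the 19 symbols of 2292992292999191229 one by one yields 91 91 229 91 229 229 91 91 229 91 229 229 229 299 229 299 91 91 229; concatenated:

9191229912292299191229912292292292992292999191229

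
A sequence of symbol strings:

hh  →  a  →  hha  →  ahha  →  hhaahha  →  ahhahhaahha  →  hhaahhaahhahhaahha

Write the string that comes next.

This is a Fibonacci-style word recurrence s(k) = s(k−2)·s(k−1): e.g. hh·a = hha.
Continuing: ahhahhaahha · hhaahhaahhahhaahha gives term 8.

ahhahhaahhahhaahhaahhahhaahha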